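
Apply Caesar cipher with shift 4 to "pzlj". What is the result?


Caesar cipher: shift "pzlj" by 4
  'p' (pos 15) + 4 = pos 19 = 't'
  'z' (pos 25) + 4 = pos 3 = 'd'
  'l' (pos 11) + 4 = pos 15 = 'p'
  'j' (pos 9) + 4 = pos 13 = 'n'
Result: tdpn

tdpn


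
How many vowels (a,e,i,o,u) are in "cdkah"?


Input: cdkah
Checking each character:
  'c' at position 0: consonant
  'd' at position 1: consonant
  'k' at position 2: consonant
  'a' at position 3: vowel (running total: 1)
  'h' at position 4: consonant
Total vowels: 1

1


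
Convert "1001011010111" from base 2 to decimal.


Input: "1001011010111" in base 2
Positional expansion:
  Digit '1' (value 1) x 2^12 = 4096
  Digit '0' (value 0) x 2^11 = 0
  Digit '0' (value 0) x 2^10 = 0
  Digit '1' (value 1) x 2^9 = 512
  Digit '0' (value 0) x 2^8 = 0
  Digit '1' (value 1) x 2^7 = 128
  Digit '1' (value 1) x 2^6 = 64
  Digit '0' (value 0) x 2^5 = 0
  Digit '1' (value 1) x 2^4 = 16
  Digit '0' (value 0) x 2^3 = 0
  Digit '1' (value 1) x 2^2 = 4
  Digit '1' (value 1) x 2^1 = 2
  Digit '1' (value 1) x 2^0 = 1
Sum = 4823

4823


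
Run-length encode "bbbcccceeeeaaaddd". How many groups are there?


Input: bbbcccceeeeaaaddd
Scanning for consecutive runs:
  Group 1: 'b' x 3 (positions 0-2)
  Group 2: 'c' x 4 (positions 3-6)
  Group 3: 'e' x 4 (positions 7-10)
  Group 4: 'a' x 3 (positions 11-13)
  Group 5: 'd' x 3 (positions 14-16)
Total groups: 5

5


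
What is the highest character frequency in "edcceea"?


Input: edcceea
Character counts:
  'a': 1
  'c': 2
  'd': 1
  'e': 3
Maximum frequency: 3

3


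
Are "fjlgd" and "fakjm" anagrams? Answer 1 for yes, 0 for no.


Strings: "fjlgd", "fakjm"
Sorted first:  dfgjl
Sorted second: afjkm
Differ at position 0: 'd' vs 'a' => not anagrams

0


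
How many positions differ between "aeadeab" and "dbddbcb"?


Comparing "aeadeab" and "dbddbcb" position by position:
  Position 0: 'a' vs 'd' => DIFFER
  Position 1: 'e' vs 'b' => DIFFER
  Position 2: 'a' vs 'd' => DIFFER
  Position 3: 'd' vs 'd' => same
  Position 4: 'e' vs 'b' => DIFFER
  Position 5: 'a' vs 'c' => DIFFER
  Position 6: 'b' vs 'b' => same
Positions that differ: 5

5


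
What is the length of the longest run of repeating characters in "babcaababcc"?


Input: "babcaababcc"
Scanning for longest run:
  Position 1 ('a'): new char, reset run to 1
  Position 2 ('b'): new char, reset run to 1
  Position 3 ('c'): new char, reset run to 1
  Position 4 ('a'): new char, reset run to 1
  Position 5 ('a'): continues run of 'a', length=2
  Position 6 ('b'): new char, reset run to 1
  Position 7 ('a'): new char, reset run to 1
  Position 8 ('b'): new char, reset run to 1
  Position 9 ('c'): new char, reset run to 1
  Position 10 ('c'): continues run of 'c', length=2
Longest run: 'a' with length 2

2


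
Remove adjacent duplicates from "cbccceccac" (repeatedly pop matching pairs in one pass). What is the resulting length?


Input: cbccceccac
Stack-based adjacent duplicate removal:
  Read 'c': push. Stack: c
  Read 'b': push. Stack: cb
  Read 'c': push. Stack: cbc
  Read 'c': matches stack top 'c' => pop. Stack: cb
  Read 'c': push. Stack: cbc
  Read 'e': push. Stack: cbce
  Read 'c': push. Stack: cbcec
  Read 'c': matches stack top 'c' => pop. Stack: cbce
  Read 'a': push. Stack: cbcea
  Read 'c': push. Stack: cbceac
Final stack: "cbceac" (length 6)

6


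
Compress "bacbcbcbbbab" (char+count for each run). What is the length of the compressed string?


Input: bacbcbcbbbab
Runs:
  'b' x 1 => "b1"
  'a' x 1 => "a1"
  'c' x 1 => "c1"
  'b' x 1 => "b1"
  'c' x 1 => "c1"
  'b' x 1 => "b1"
  'c' x 1 => "c1"
  'b' x 3 => "b3"
  'a' x 1 => "a1"
  'b' x 1 => "b1"
Compressed: "b1a1c1b1c1b1c1b3a1b1"
Compressed length: 20

20


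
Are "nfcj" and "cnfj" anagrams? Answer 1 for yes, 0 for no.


Strings: "nfcj", "cnfj"
Sorted first:  cfjn
Sorted second: cfjn
Sorted forms match => anagrams

1


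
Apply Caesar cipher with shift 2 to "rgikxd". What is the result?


Caesar cipher: shift "rgikxd" by 2
  'r' (pos 17) + 2 = pos 19 = 't'
  'g' (pos 6) + 2 = pos 8 = 'i'
  'i' (pos 8) + 2 = pos 10 = 'k'
  'k' (pos 10) + 2 = pos 12 = 'm'
  'x' (pos 23) + 2 = pos 25 = 'z'
  'd' (pos 3) + 2 = pos 5 = 'f'
Result: tikmzf

tikmzf


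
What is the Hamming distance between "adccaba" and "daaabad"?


Comparing "adccaba" and "daaabad" position by position:
  Position 0: 'a' vs 'd' => differ
  Position 1: 'd' vs 'a' => differ
  Position 2: 'c' vs 'a' => differ
  Position 3: 'c' vs 'a' => differ
  Position 4: 'a' vs 'b' => differ
  Position 5: 'b' vs 'a' => differ
  Position 6: 'a' vs 'd' => differ
Total differences (Hamming distance): 7

7


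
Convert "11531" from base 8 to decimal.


Input: "11531" in base 8
Positional expansion:
  Digit '1' (value 1) x 8^4 = 4096
  Digit '1' (value 1) x 8^3 = 512
  Digit '5' (value 5) x 8^2 = 320
  Digit '3' (value 3) x 8^1 = 24
  Digit '1' (value 1) x 8^0 = 1
Sum = 4953

4953


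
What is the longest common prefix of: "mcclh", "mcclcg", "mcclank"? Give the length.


Words: mcclh, mcclcg, mcclank
  Position 0: all 'm' => match
  Position 1: all 'c' => match
  Position 2: all 'c' => match
  Position 3: all 'l' => match
  Position 4: ('h', 'c', 'a') => mismatch, stop
LCP = "mccl" (length 4)

4


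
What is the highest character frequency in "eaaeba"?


Input: eaaeba
Character counts:
  'a': 3
  'b': 1
  'e': 2
Maximum frequency: 3

3


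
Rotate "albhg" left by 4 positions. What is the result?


Input: "albhg", rotate left by 4
First 4 characters: "albh"
Remaining characters: "g"
Concatenate remaining + first: "g" + "albh" = "galbh"

galbh


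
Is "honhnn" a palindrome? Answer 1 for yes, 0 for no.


Input: honhnn
Reversed: nnhnoh
  Compare pos 0 ('h') with pos 5 ('n'): MISMATCH
  Compare pos 1 ('o') with pos 4 ('n'): MISMATCH
  Compare pos 2 ('n') with pos 3 ('h'): MISMATCH
Result: not a palindrome

0


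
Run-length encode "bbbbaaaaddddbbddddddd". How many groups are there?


Input: bbbbaaaaddddbbddddddd
Scanning for consecutive runs:
  Group 1: 'b' x 4 (positions 0-3)
  Group 2: 'a' x 4 (positions 4-7)
  Group 3: 'd' x 4 (positions 8-11)
  Group 4: 'b' x 2 (positions 12-13)
  Group 5: 'd' x 7 (positions 14-20)
Total groups: 5

5


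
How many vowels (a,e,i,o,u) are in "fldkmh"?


Input: fldkmh
Checking each character:
  'f' at position 0: consonant
  'l' at position 1: consonant
  'd' at position 2: consonant
  'k' at position 3: consonant
  'm' at position 4: consonant
  'h' at position 5: consonant
Total vowels: 0

0


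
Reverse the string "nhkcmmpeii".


Input: nhkcmmpeii
Reading characters right to left:
  Position 9: 'i'
  Position 8: 'i'
  Position 7: 'e'
  Position 6: 'p'
  Position 5: 'm'
  Position 4: 'm'
  Position 3: 'c'
  Position 2: 'k'
  Position 1: 'h'
  Position 0: 'n'
Reversed: iiepmmckhn

iiepmmckhn


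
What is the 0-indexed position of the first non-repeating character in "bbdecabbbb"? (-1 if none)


Input: bbdecabbbb
Character frequencies:
  'a': 1
  'b': 6
  'c': 1
  'd': 1
  'e': 1
Scanning left to right for freq == 1:
  Position 0 ('b'): freq=6, skip
  Position 1 ('b'): freq=6, skip
  Position 2 ('d'): unique! => answer = 2

2


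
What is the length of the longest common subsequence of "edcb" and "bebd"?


LCS of "edcb" and "bebd"
DP table:
           b    e    b    d
      0    0    0    0    0
  e   0    0    1    1    1
  d   0    0    1    1    2
  c   0    0    1    1    2
  b   0    1    1    2    2
LCS length = dp[4][4] = 2

2


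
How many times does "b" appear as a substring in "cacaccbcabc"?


Searching for "b" in "cacaccbcabc"
Scanning each position:
  Position 0: "c" => no
  Position 1: "a" => no
  Position 2: "c" => no
  Position 3: "a" => no
  Position 4: "c" => no
  Position 5: "c" => no
  Position 6: "b" => MATCH
  Position 7: "c" => no
  Position 8: "a" => no
  Position 9: "b" => MATCH
  Position 10: "c" => no
Total occurrences: 2

2


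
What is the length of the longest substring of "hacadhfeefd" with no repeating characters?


Input: "hacadhfeefd"
Sliding window (track last position of each char):
  Position 0 ('h'): window [0,0] length 1 -- new best
  Position 1 ('a'): window [0,1] length 2 -- new best
  Position 2 ('c'): window [0,2] length 3 -- new best
  Position 3 ('a'): repeat (last at 1), move window start to 2
  Position 3 ('a'): window [2,3] length 2
  Position 4 ('d'): window [2,4] length 3
  Position 5 ('h'): window [2,5] length 4 -- new best
  Position 6 ('f'): window [2,6] length 5 -- new best
  Position 7 ('e'): window [2,7] length 6 -- new best
  Position 8 ('e'): repeat (last at 7), move window start to 8
  Position 8 ('e'): window [8,8] length 1
  Position 9 ('f'): window [8,9] length 2
  Position 10 ('d'): window [8,10] length 3
Longest substring with no repeats: "cadhfe" with length 6

6


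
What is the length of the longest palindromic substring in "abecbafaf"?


Input: "abecbafaf"
Checking substrings for palindromes:
  [5:8] "afa" (len 3) => palindrome
  [6:9] "faf" (len 3) => palindrome
Longest palindromic substring: "afa" with length 3

3


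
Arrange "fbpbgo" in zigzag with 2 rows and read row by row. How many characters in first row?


Zigzag "fbpbgo" into 2 rows:
Placing characters:
  'f' => row 0
  'b' => row 1
  'p' => row 0
  'b' => row 1
  'g' => row 0
  'o' => row 1
Rows:
  Row 0: "fpg"
  Row 1: "bbo"
First row length: 3

3


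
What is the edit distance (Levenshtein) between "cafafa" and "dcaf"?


Computing edit distance: "cafafa" -> "dcaf"
DP table:
           d    c    a    f
      0    1    2    3    4
  c   1    1    1    2    3
  a   2    2    2    1    2
  f   3    3    3    2    1
  a   4    4    4    3    2
  f   5    5    5    4    3
  a   6    6    6    5    4
Edit distance = dp[6][4] = 4

4


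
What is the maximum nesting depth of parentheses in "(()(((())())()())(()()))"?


Input: "(()(((())())()())(()()))"
Tracking depth:
  Position 0 '(': depth becomes 1
  Position 1 '(': depth becomes 2
  Position 2 ')': depth becomes 1
  Position 3 '(': depth becomes 2
  Position 4 '(': depth becomes 3
  Position 5 '(': depth becomes 4
  Position 6 '(': depth becomes 5
  Position 7 ')': depth becomes 4
  Position 8 ')': depth becomes 3
  Position 9 '(': depth becomes 4
  Position 10 ')': depth becomes 3
  Position 11 ')': depth becomes 2
  Position 12 '(': depth becomes 3
  Position 13 ')': depth becomes 2
  Position 14 '(': depth becomes 3
  Position 15 ')': depth becomes 2
  Position 16 ')': depth becomes 1
  Position 17 '(': depth becomes 2
  Position 18 '(': depth becomes 3
  Position 19 ')': depth becomes 2
  Position 20 '(': depth becomes 3
  Position 21 ')': depth becomes 2
  Position 22 ')': depth becomes 1
  Position 23 ')': depth becomes 0
Maximum depth reached: 5

5


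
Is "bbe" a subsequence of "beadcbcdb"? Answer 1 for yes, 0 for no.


Check if "bbe" is a subsequence of "beadcbcdb"
Greedy scan:
  Position 0 ('b'): matches sub[0] = 'b'
  Position 1 ('e'): no match needed
  Position 2 ('a'): no match needed
  Position 3 ('d'): no match needed
  Position 4 ('c'): no match needed
  Position 5 ('b'): matches sub[1] = 'b'
  Position 6 ('c'): no match needed
  Position 7 ('d'): no match needed
  Position 8 ('b'): no match needed
Only matched 2/3 characters => not a subsequence

0


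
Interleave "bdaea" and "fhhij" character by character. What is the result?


Interleaving "bdaea" and "fhhij":
  Position 0: 'b' from first, 'f' from second => "bf"
  Position 1: 'd' from first, 'h' from second => "dh"
  Position 2: 'a' from first, 'h' from second => "ah"
  Position 3: 'e' from first, 'i' from second => "ei"
  Position 4: 'a' from first, 'j' from second => "aj"
Result: bfdhaheiaj

bfdhaheiaj


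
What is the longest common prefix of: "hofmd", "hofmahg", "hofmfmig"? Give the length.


Words: hofmd, hofmahg, hofmfmig
  Position 0: all 'h' => match
  Position 1: all 'o' => match
  Position 2: all 'f' => match
  Position 3: all 'm' => match
  Position 4: ('d', 'a', 'f') => mismatch, stop
LCP = "hofm" (length 4)

4


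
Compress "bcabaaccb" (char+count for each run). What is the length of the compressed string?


Input: bcabaaccb
Runs:
  'b' x 1 => "b1"
  'c' x 1 => "c1"
  'a' x 1 => "a1"
  'b' x 1 => "b1"
  'a' x 2 => "a2"
  'c' x 2 => "c2"
  'b' x 1 => "b1"
Compressed: "b1c1a1b1a2c2b1"
Compressed length: 14

14


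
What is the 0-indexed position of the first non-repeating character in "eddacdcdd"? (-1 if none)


Input: eddacdcdd
Character frequencies:
  'a': 1
  'c': 2
  'd': 5
  'e': 1
Scanning left to right for freq == 1:
  Position 0 ('e'): unique! => answer = 0

0


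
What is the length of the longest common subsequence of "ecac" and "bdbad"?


LCS of "ecac" and "bdbad"
DP table:
           b    d    b    a    d
      0    0    0    0    0    0
  e   0    0    0    0    0    0
  c   0    0    0    0    0    0
  a   0    0    0    0    1    1
  c   0    0    0    0    1    1
LCS length = dp[4][5] = 1

1


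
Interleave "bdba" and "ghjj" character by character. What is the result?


Interleaving "bdba" and "ghjj":
  Position 0: 'b' from first, 'g' from second => "bg"
  Position 1: 'd' from first, 'h' from second => "dh"
  Position 2: 'b' from first, 'j' from second => "bj"
  Position 3: 'a' from first, 'j' from second => "aj"
Result: bgdhbjaj

bgdhbjaj


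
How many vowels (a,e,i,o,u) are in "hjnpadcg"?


Input: hjnpadcg
Checking each character:
  'h' at position 0: consonant
  'j' at position 1: consonant
  'n' at position 2: consonant
  'p' at position 3: consonant
  'a' at position 4: vowel (running total: 1)
  'd' at position 5: consonant
  'c' at position 6: consonant
  'g' at position 7: consonant
Total vowels: 1

1


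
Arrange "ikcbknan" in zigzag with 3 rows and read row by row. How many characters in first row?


Zigzag "ikcbknan" into 3 rows:
Placing characters:
  'i' => row 0
  'k' => row 1
  'c' => row 2
  'b' => row 1
  'k' => row 0
  'n' => row 1
  'a' => row 2
  'n' => row 1
Rows:
  Row 0: "ik"
  Row 1: "kbnn"
  Row 2: "ca"
First row length: 2

2


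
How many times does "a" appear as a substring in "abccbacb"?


Searching for "a" in "abccbacb"
Scanning each position:
  Position 0: "a" => MATCH
  Position 1: "b" => no
  Position 2: "c" => no
  Position 3: "c" => no
  Position 4: "b" => no
  Position 5: "a" => MATCH
  Position 6: "c" => no
  Position 7: "b" => no
Total occurrences: 2

2


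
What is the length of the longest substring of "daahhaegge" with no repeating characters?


Input: "daahhaegge"
Sliding window (track last position of each char):
  Position 0 ('d'): window [0,0] length 1 -- new best
  Position 1 ('a'): window [0,1] length 2 -- new best
  Position 2 ('a'): repeat (last at 1), move window start to 2
  Position 2 ('a'): window [2,2] length 1
  Position 3 ('h'): window [2,3] length 2
  Position 4 ('h'): repeat (last at 3), move window start to 4
  Position 4 ('h'): window [4,4] length 1
  Position 5 ('a'): window [4,5] length 2
  Position 6 ('e'): window [4,6] length 3 -- new best
  Position 7 ('g'): window [4,7] length 4 -- new best
  Position 8 ('g'): repeat (last at 7), move window start to 8
  Position 8 ('g'): window [8,8] length 1
  Position 9 ('e'): window [8,9] length 2
Longest substring with no repeats: "haeg" with length 4

4


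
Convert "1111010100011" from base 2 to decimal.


Input: "1111010100011" in base 2
Positional expansion:
  Digit '1' (value 1) x 2^12 = 4096
  Digit '1' (value 1) x 2^11 = 2048
  Digit '1' (value 1) x 2^10 = 1024
  Digit '1' (value 1) x 2^9 = 512
  Digit '0' (value 0) x 2^8 = 0
  Digit '1' (value 1) x 2^7 = 128
  Digit '0' (value 0) x 2^6 = 0
  Digit '1' (value 1) x 2^5 = 32
  Digit '0' (value 0) x 2^4 = 0
  Digit '0' (value 0) x 2^3 = 0
  Digit '0' (value 0) x 2^2 = 0
  Digit '1' (value 1) x 2^1 = 2
  Digit '1' (value 1) x 2^0 = 1
Sum = 7843

7843


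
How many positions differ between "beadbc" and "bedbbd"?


Comparing "beadbc" and "bedbbd" position by position:
  Position 0: 'b' vs 'b' => same
  Position 1: 'e' vs 'e' => same
  Position 2: 'a' vs 'd' => DIFFER
  Position 3: 'd' vs 'b' => DIFFER
  Position 4: 'b' vs 'b' => same
  Position 5: 'c' vs 'd' => DIFFER
Positions that differ: 3

3


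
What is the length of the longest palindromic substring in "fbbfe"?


Input: "fbbfe"
Checking substrings for palindromes:
  [0:4] "fbbf" (len 4) => palindrome
  [1:3] "bb" (len 2) => palindrome
Longest palindromic substring: "fbbf" with length 4

4


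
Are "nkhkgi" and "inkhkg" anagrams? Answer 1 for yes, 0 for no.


Strings: "nkhkgi", "inkhkg"
Sorted first:  ghikkn
Sorted second: ghikkn
Sorted forms match => anagrams

1


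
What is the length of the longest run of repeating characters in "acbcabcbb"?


Input: "acbcabcbb"
Scanning for longest run:
  Position 1 ('c'): new char, reset run to 1
  Position 2 ('b'): new char, reset run to 1
  Position 3 ('c'): new char, reset run to 1
  Position 4 ('a'): new char, reset run to 1
  Position 5 ('b'): new char, reset run to 1
  Position 6 ('c'): new char, reset run to 1
  Position 7 ('b'): new char, reset run to 1
  Position 8 ('b'): continues run of 'b', length=2
Longest run: 'b' with length 2

2


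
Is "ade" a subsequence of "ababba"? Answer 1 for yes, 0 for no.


Check if "ade" is a subsequence of "ababba"
Greedy scan:
  Position 0 ('a'): matches sub[0] = 'a'
  Position 1 ('b'): no match needed
  Position 2 ('a'): no match needed
  Position 3 ('b'): no match needed
  Position 4 ('b'): no match needed
  Position 5 ('a'): no match needed
Only matched 1/3 characters => not a subsequence

0


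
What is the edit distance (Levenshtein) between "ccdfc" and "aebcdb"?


Computing edit distance: "ccdfc" -> "aebcdb"
DP table:
           a    e    b    c    d    b
      0    1    2    3    4    5    6
  c   1    1    2    3    3    4    5
  c   2    2    2    3    3    4    5
  d   3    3    3    3    4    3    4
  f   4    4    4    4    4    4    4
  c   5    5    5    5    4    5    5
Edit distance = dp[5][6] = 5

5


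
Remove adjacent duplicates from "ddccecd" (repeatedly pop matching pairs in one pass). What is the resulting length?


Input: ddccecd
Stack-based adjacent duplicate removal:
  Read 'd': push. Stack: d
  Read 'd': matches stack top 'd' => pop. Stack: (empty)
  Read 'c': push. Stack: c
  Read 'c': matches stack top 'c' => pop. Stack: (empty)
  Read 'e': push. Stack: e
  Read 'c': push. Stack: ec
  Read 'd': push. Stack: ecd
Final stack: "ecd" (length 3)

3


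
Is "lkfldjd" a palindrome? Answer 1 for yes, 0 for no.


Input: lkfldjd
Reversed: djdlfkl
  Compare pos 0 ('l') with pos 6 ('d'): MISMATCH
  Compare pos 1 ('k') with pos 5 ('j'): MISMATCH
  Compare pos 2 ('f') with pos 4 ('d'): MISMATCH
Result: not a palindrome

0


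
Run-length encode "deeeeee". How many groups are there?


Input: deeeeee
Scanning for consecutive runs:
  Group 1: 'd' x 1 (positions 0-0)
  Group 2: 'e' x 6 (positions 1-6)
Total groups: 2

2


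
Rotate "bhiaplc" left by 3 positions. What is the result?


Input: "bhiaplc", rotate left by 3
First 3 characters: "bhi"
Remaining characters: "aplc"
Concatenate remaining + first: "aplc" + "bhi" = "aplcbhi"

aplcbhi


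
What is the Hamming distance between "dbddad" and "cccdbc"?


Comparing "dbddad" and "cccdbc" position by position:
  Position 0: 'd' vs 'c' => differ
  Position 1: 'b' vs 'c' => differ
  Position 2: 'd' vs 'c' => differ
  Position 3: 'd' vs 'd' => same
  Position 4: 'a' vs 'b' => differ
  Position 5: 'd' vs 'c' => differ
Total differences (Hamming distance): 5

5


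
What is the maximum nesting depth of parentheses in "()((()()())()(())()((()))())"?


Input: "()((()()())()(())()((()))())"
Tracking depth:
  Position 0 '(': depth becomes 1
  Position 1 ')': depth becomes 0
  Position 2 '(': depth becomes 1
  Position 3 '(': depth becomes 2
  Position 4 '(': depth becomes 3
  Position 5 ')': depth becomes 2
  Position 6 '(': depth becomes 3
  Position 7 ')': depth becomes 2
  Position 8 '(': depth becomes 3
  Position 9 ')': depth becomes 2
  Position 10 ')': depth becomes 1
  Position 11 '(': depth becomes 2
  Position 12 ')': depth becomes 1
  Position 13 '(': depth becomes 2
  Position 14 '(': depth becomes 3
  Position 15 ')': depth becomes 2
  Position 16 ')': depth becomes 1
  Position 17 '(': depth becomes 2
  Position 18 ')': depth becomes 1
  Position 19 '(': depth becomes 2
  Position 20 '(': depth becomes 3
  Position 21 '(': depth becomes 4
  Position 22 ')': depth becomes 3
  Position 23 ')': depth becomes 2
  Position 24 ')': depth becomes 1
  Position 25 '(': depth becomes 2
  Position 26 ')': depth becomes 1
  Position 27 ')': depth becomes 0
Maximum depth reached: 4

4


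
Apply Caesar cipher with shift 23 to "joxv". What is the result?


Caesar cipher: shift "joxv" by 23
  'j' (pos 9) + 23 = pos 6 = 'g'
  'o' (pos 14) + 23 = pos 11 = 'l'
  'x' (pos 23) + 23 = pos 20 = 'u'
  'v' (pos 21) + 23 = pos 18 = 's'
Result: glus

glus


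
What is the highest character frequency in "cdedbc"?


Input: cdedbc
Character counts:
  'b': 1
  'c': 2
  'd': 2
  'e': 1
Maximum frequency: 2

2


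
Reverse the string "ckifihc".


Input: ckifihc
Reading characters right to left:
  Position 6: 'c'
  Position 5: 'h'
  Position 4: 'i'
  Position 3: 'f'
  Position 2: 'i'
  Position 1: 'k'
  Position 0: 'c'
Reversed: chifikc

chifikc


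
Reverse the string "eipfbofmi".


Input: eipfbofmi
Reading characters right to left:
  Position 8: 'i'
  Position 7: 'm'
  Position 6: 'f'
  Position 5: 'o'
  Position 4: 'b'
  Position 3: 'f'
  Position 2: 'p'
  Position 1: 'i'
  Position 0: 'e'
Reversed: imfobfpie

imfobfpie


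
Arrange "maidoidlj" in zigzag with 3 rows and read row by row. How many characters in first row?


Zigzag "maidoidlj" into 3 rows:
Placing characters:
  'm' => row 0
  'a' => row 1
  'i' => row 2
  'd' => row 1
  'o' => row 0
  'i' => row 1
  'd' => row 2
  'l' => row 1
  'j' => row 0
Rows:
  Row 0: "moj"
  Row 1: "adil"
  Row 2: "id"
First row length: 3

3


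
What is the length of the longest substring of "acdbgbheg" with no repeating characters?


Input: "acdbgbheg"
Sliding window (track last position of each char):
  Position 0 ('a'): window [0,0] length 1 -- new best
  Position 1 ('c'): window [0,1] length 2 -- new best
  Position 2 ('d'): window [0,2] length 3 -- new best
  Position 3 ('b'): window [0,3] length 4 -- new best
  Position 4 ('g'): window [0,4] length 5 -- new best
  Position 5 ('b'): repeat (last at 3), move window start to 4
  Position 5 ('b'): window [4,5] length 2
  Position 6 ('h'): window [4,6] length 3
  Position 7 ('e'): window [4,7] length 4
  Position 8 ('g'): repeat (last at 4), move window start to 5
  Position 8 ('g'): window [5,8] length 4
Longest substring with no repeats: "acdbg" with length 5

5


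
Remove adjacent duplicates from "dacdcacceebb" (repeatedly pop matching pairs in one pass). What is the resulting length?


Input: dacdcacceebb
Stack-based adjacent duplicate removal:
  Read 'd': push. Stack: d
  Read 'a': push. Stack: da
  Read 'c': push. Stack: dac
  Read 'd': push. Stack: dacd
  Read 'c': push. Stack: dacdc
  Read 'a': push. Stack: dacdca
  Read 'c': push. Stack: dacdcac
  Read 'c': matches stack top 'c' => pop. Stack: dacdca
  Read 'e': push. Stack: dacdcae
  Read 'e': matches stack top 'e' => pop. Stack: dacdca
  Read 'b': push. Stack: dacdcab
  Read 'b': matches stack top 'b' => pop. Stack: dacdca
Final stack: "dacdca" (length 6)

6


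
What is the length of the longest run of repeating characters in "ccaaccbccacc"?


Input: "ccaaccbccacc"
Scanning for longest run:
  Position 1 ('c'): continues run of 'c', length=2
  Position 2 ('a'): new char, reset run to 1
  Position 3 ('a'): continues run of 'a', length=2
  Position 4 ('c'): new char, reset run to 1
  Position 5 ('c'): continues run of 'c', length=2
  Position 6 ('b'): new char, reset run to 1
  Position 7 ('c'): new char, reset run to 1
  Position 8 ('c'): continues run of 'c', length=2
  Position 9 ('a'): new char, reset run to 1
  Position 10 ('c'): new char, reset run to 1
  Position 11 ('c'): continues run of 'c', length=2
Longest run: 'c' with length 2

2


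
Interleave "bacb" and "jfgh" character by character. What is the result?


Interleaving "bacb" and "jfgh":
  Position 0: 'b' from first, 'j' from second => "bj"
  Position 1: 'a' from first, 'f' from second => "af"
  Position 2: 'c' from first, 'g' from second => "cg"
  Position 3: 'b' from first, 'h' from second => "bh"
Result: bjafcgbh

bjafcgbh


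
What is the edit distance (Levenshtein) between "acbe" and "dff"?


Computing edit distance: "acbe" -> "dff"
DP table:
           d    f    f
      0    1    2    3
  a   1    1    2    3
  c   2    2    2    3
  b   3    3    3    3
  e   4    4    4    4
Edit distance = dp[4][3] = 4

4


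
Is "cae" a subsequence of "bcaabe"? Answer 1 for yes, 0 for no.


Check if "cae" is a subsequence of "bcaabe"
Greedy scan:
  Position 0 ('b'): no match needed
  Position 1 ('c'): matches sub[0] = 'c'
  Position 2 ('a'): matches sub[1] = 'a'
  Position 3 ('a'): no match needed
  Position 4 ('b'): no match needed
  Position 5 ('e'): matches sub[2] = 'e'
All 3 characters matched => is a subsequence

1


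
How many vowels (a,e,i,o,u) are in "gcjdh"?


Input: gcjdh
Checking each character:
  'g' at position 0: consonant
  'c' at position 1: consonant
  'j' at position 2: consonant
  'd' at position 3: consonant
  'h' at position 4: consonant
Total vowels: 0

0


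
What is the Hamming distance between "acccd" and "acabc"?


Comparing "acccd" and "acabc" position by position:
  Position 0: 'a' vs 'a' => same
  Position 1: 'c' vs 'c' => same
  Position 2: 'c' vs 'a' => differ
  Position 3: 'c' vs 'b' => differ
  Position 4: 'd' vs 'c' => differ
Total differences (Hamming distance): 3

3


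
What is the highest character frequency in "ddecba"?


Input: ddecba
Character counts:
  'a': 1
  'b': 1
  'c': 1
  'd': 2
  'e': 1
Maximum frequency: 2

2


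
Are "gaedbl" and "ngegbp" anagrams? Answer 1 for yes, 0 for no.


Strings: "gaedbl", "ngegbp"
Sorted first:  abdegl
Sorted second: beggnp
Differ at position 0: 'a' vs 'b' => not anagrams

0


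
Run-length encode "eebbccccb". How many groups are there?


Input: eebbccccb
Scanning for consecutive runs:
  Group 1: 'e' x 2 (positions 0-1)
  Group 2: 'b' x 2 (positions 2-3)
  Group 3: 'c' x 4 (positions 4-7)
  Group 4: 'b' x 1 (positions 8-8)
Total groups: 4

4


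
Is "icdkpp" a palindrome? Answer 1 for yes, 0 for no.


Input: icdkpp
Reversed: ppkdci
  Compare pos 0 ('i') with pos 5 ('p'): MISMATCH
  Compare pos 1 ('c') with pos 4 ('p'): MISMATCH
  Compare pos 2 ('d') with pos 3 ('k'): MISMATCH
Result: not a palindrome

0


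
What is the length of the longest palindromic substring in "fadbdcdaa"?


Input: "fadbdcdaa"
Checking substrings for palindromes:
  [2:5] "dbd" (len 3) => palindrome
  [4:7] "dcd" (len 3) => palindrome
  [7:9] "aa" (len 2) => palindrome
Longest palindromic substring: "dbd" with length 3

3


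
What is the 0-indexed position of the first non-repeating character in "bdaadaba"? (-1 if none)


Input: bdaadaba
Character frequencies:
  'a': 4
  'b': 2
  'd': 2
Scanning left to right for freq == 1:
  Position 0 ('b'): freq=2, skip
  Position 1 ('d'): freq=2, skip
  Position 2 ('a'): freq=4, skip
  Position 3 ('a'): freq=4, skip
  Position 4 ('d'): freq=2, skip
  Position 5 ('a'): freq=4, skip
  Position 6 ('b'): freq=2, skip
  Position 7 ('a'): freq=4, skip
  No unique character found => answer = -1

-1


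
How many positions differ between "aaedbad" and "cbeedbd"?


Comparing "aaedbad" and "cbeedbd" position by position:
  Position 0: 'a' vs 'c' => DIFFER
  Position 1: 'a' vs 'b' => DIFFER
  Position 2: 'e' vs 'e' => same
  Position 3: 'd' vs 'e' => DIFFER
  Position 4: 'b' vs 'd' => DIFFER
  Position 5: 'a' vs 'b' => DIFFER
  Position 6: 'd' vs 'd' => same
Positions that differ: 5

5


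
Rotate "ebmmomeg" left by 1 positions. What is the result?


Input: "ebmmomeg", rotate left by 1
First 1 characters: "e"
Remaining characters: "bmmomeg"
Concatenate remaining + first: "bmmomeg" + "e" = "bmmomege"

bmmomege


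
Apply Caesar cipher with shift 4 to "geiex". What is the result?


Caesar cipher: shift "geiex" by 4
  'g' (pos 6) + 4 = pos 10 = 'k'
  'e' (pos 4) + 4 = pos 8 = 'i'
  'i' (pos 8) + 4 = pos 12 = 'm'
  'e' (pos 4) + 4 = pos 8 = 'i'
  'x' (pos 23) + 4 = pos 1 = 'b'
Result: kimib

kimib


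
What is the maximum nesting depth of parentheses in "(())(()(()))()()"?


Input: "(())(()(()))()()"
Tracking depth:
  Position 0 '(': depth becomes 1
  Position 1 '(': depth becomes 2
  Position 2 ')': depth becomes 1
  Position 3 ')': depth becomes 0
  Position 4 '(': depth becomes 1
  Position 5 '(': depth becomes 2
  Position 6 ')': depth becomes 1
  Position 7 '(': depth becomes 2
  Position 8 '(': depth becomes 3
  Position 9 ')': depth becomes 2
  Position 10 ')': depth becomes 1
  Position 11 ')': depth becomes 0
  Position 12 '(': depth becomes 1
  Position 13 ')': depth becomes 0
  Position 14 '(': depth becomes 1
  Position 15 ')': depth becomes 0
Maximum depth reached: 3

3


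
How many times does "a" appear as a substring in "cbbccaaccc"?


Searching for "a" in "cbbccaaccc"
Scanning each position:
  Position 0: "c" => no
  Position 1: "b" => no
  Position 2: "b" => no
  Position 3: "c" => no
  Position 4: "c" => no
  Position 5: "a" => MATCH
  Position 6: "a" => MATCH
  Position 7: "c" => no
  Position 8: "c" => no
  Position 9: "c" => no
Total occurrences: 2

2


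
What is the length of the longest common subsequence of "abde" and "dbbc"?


LCS of "abde" and "dbbc"
DP table:
           d    b    b    c
      0    0    0    0    0
  a   0    0    0    0    0
  b   0    0    1    1    1
  d   0    1    1    1    1
  e   0    1    1    1    1
LCS length = dp[4][4] = 1

1


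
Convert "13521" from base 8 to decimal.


Input: "13521" in base 8
Positional expansion:
  Digit '1' (value 1) x 8^4 = 4096
  Digit '3' (value 3) x 8^3 = 1536
  Digit '5' (value 5) x 8^2 = 320
  Digit '2' (value 2) x 8^1 = 16
  Digit '1' (value 1) x 8^0 = 1
Sum = 5969

5969


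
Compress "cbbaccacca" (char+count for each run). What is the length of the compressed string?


Input: cbbaccacca
Runs:
  'c' x 1 => "c1"
  'b' x 2 => "b2"
  'a' x 1 => "a1"
  'c' x 2 => "c2"
  'a' x 1 => "a1"
  'c' x 2 => "c2"
  'a' x 1 => "a1"
Compressed: "c1b2a1c2a1c2a1"
Compressed length: 14

14


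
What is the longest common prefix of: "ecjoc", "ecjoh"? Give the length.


Words: ecjoc, ecjoh
  Position 0: all 'e' => match
  Position 1: all 'c' => match
  Position 2: all 'j' => match
  Position 3: all 'o' => match
  Position 4: ('c', 'h') => mismatch, stop
LCP = "ecjo" (length 4)

4


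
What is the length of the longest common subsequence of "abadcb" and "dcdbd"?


LCS of "abadcb" and "dcdbd"
DP table:
           d    c    d    b    d
      0    0    0    0    0    0
  a   0    0    0    0    0    0
  b   0    0    0    0    1    1
  a   0    0    0    0    1    1
  d   0    1    1    1    1    2
  c   0    1    2    2    2    2
  b   0    1    2    2    3    3
LCS length = dp[6][5] = 3

3


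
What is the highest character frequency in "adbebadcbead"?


Input: adbebadcbead
Character counts:
  'a': 3
  'b': 3
  'c': 1
  'd': 3
  'e': 2
Maximum frequency: 3

3


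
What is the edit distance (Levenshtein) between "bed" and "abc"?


Computing edit distance: "bed" -> "abc"
DP table:
           a    b    c
      0    1    2    3
  b   1    1    1    2
  e   2    2    2    2
  d   3    3    3    3
Edit distance = dp[3][3] = 3

3


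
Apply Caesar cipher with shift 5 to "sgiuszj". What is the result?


Caesar cipher: shift "sgiuszj" by 5
  's' (pos 18) + 5 = pos 23 = 'x'
  'g' (pos 6) + 5 = pos 11 = 'l'
  'i' (pos 8) + 5 = pos 13 = 'n'
  'u' (pos 20) + 5 = pos 25 = 'z'
  's' (pos 18) + 5 = pos 23 = 'x'
  'z' (pos 25) + 5 = pos 4 = 'e'
  'j' (pos 9) + 5 = pos 14 = 'o'
Result: xlnzxeo

xlnzxeo


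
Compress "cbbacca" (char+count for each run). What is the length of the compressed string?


Input: cbbacca
Runs:
  'c' x 1 => "c1"
  'b' x 2 => "b2"
  'a' x 1 => "a1"
  'c' x 2 => "c2"
  'a' x 1 => "a1"
Compressed: "c1b2a1c2a1"
Compressed length: 10

10


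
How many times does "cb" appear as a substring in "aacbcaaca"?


Searching for "cb" in "aacbcaaca"
Scanning each position:
  Position 0: "aa" => no
  Position 1: "ac" => no
  Position 2: "cb" => MATCH
  Position 3: "bc" => no
  Position 4: "ca" => no
  Position 5: "aa" => no
  Position 6: "ac" => no
  Position 7: "ca" => no
Total occurrences: 1

1


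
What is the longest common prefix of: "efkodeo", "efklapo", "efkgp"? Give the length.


Words: efkodeo, efklapo, efkgp
  Position 0: all 'e' => match
  Position 1: all 'f' => match
  Position 2: all 'k' => match
  Position 3: ('o', 'l', 'g') => mismatch, stop
LCP = "efk" (length 3)

3


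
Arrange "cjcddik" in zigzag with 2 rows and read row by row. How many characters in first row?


Zigzag "cjcddik" into 2 rows:
Placing characters:
  'c' => row 0
  'j' => row 1
  'c' => row 0
  'd' => row 1
  'd' => row 0
  'i' => row 1
  'k' => row 0
Rows:
  Row 0: "ccdk"
  Row 1: "jdi"
First row length: 4

4


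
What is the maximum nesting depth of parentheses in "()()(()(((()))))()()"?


Input: "()()(()(((()))))()()"
Tracking depth:
  Position 0 '(': depth becomes 1
  Position 1 ')': depth becomes 0
  Position 2 '(': depth becomes 1
  Position 3 ')': depth becomes 0
  Position 4 '(': depth becomes 1
  Position 5 '(': depth becomes 2
  Position 6 ')': depth becomes 1
  Position 7 '(': depth becomes 2
  Position 8 '(': depth becomes 3
  Position 9 '(': depth becomes 4
  Position 10 '(': depth becomes 5
  Position 11 ')': depth becomes 4
  Position 12 ')': depth becomes 3
  Position 13 ')': depth becomes 2
  Position 14 ')': depth becomes 1
  Position 15 ')': depth becomes 0
  Position 16 '(': depth becomes 1
  Position 17 ')': depth becomes 0
  Position 18 '(': depth becomes 1
  Position 19 ')': depth becomes 0
Maximum depth reached: 5

5


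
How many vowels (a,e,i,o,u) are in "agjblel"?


Input: agjblel
Checking each character:
  'a' at position 0: vowel (running total: 1)
  'g' at position 1: consonant
  'j' at position 2: consonant
  'b' at position 3: consonant
  'l' at position 4: consonant
  'e' at position 5: vowel (running total: 2)
  'l' at position 6: consonant
Total vowels: 2

2


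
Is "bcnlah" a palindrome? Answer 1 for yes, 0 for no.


Input: bcnlah
Reversed: halncb
  Compare pos 0 ('b') with pos 5 ('h'): MISMATCH
  Compare pos 1 ('c') with pos 4 ('a'): MISMATCH
  Compare pos 2 ('n') with pos 3 ('l'): MISMATCH
Result: not a palindrome

0


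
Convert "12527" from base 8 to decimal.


Input: "12527" in base 8
Positional expansion:
  Digit '1' (value 1) x 8^4 = 4096
  Digit '2' (value 2) x 8^3 = 1024
  Digit '5' (value 5) x 8^2 = 320
  Digit '2' (value 2) x 8^1 = 16
  Digit '7' (value 7) x 8^0 = 7
Sum = 5463

5463


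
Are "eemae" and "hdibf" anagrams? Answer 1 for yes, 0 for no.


Strings: "eemae", "hdibf"
Sorted first:  aeeem
Sorted second: bdfhi
Differ at position 0: 'a' vs 'b' => not anagrams

0


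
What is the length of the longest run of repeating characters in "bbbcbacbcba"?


Input: "bbbcbacbcba"
Scanning for longest run:
  Position 1 ('b'): continues run of 'b', length=2
  Position 2 ('b'): continues run of 'b', length=3
  Position 3 ('c'): new char, reset run to 1
  Position 4 ('b'): new char, reset run to 1
  Position 5 ('a'): new char, reset run to 1
  Position 6 ('c'): new char, reset run to 1
  Position 7 ('b'): new char, reset run to 1
  Position 8 ('c'): new char, reset run to 1
  Position 9 ('b'): new char, reset run to 1
  Position 10 ('a'): new char, reset run to 1
Longest run: 'b' with length 3

3


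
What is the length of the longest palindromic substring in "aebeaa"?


Input: "aebeaa"
Checking substrings for palindromes:
  [0:5] "aebea" (len 5) => palindrome
  [1:4] "ebe" (len 3) => palindrome
  [4:6] "aa" (len 2) => palindrome
Longest palindromic substring: "aebea" with length 5

5


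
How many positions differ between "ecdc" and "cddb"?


Comparing "ecdc" and "cddb" position by position:
  Position 0: 'e' vs 'c' => DIFFER
  Position 1: 'c' vs 'd' => DIFFER
  Position 2: 'd' vs 'd' => same
  Position 3: 'c' vs 'b' => DIFFER
Positions that differ: 3

3


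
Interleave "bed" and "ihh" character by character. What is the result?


Interleaving "bed" and "ihh":
  Position 0: 'b' from first, 'i' from second => "bi"
  Position 1: 'e' from first, 'h' from second => "eh"
  Position 2: 'd' from first, 'h' from second => "dh"
Result: biehdh

biehdh


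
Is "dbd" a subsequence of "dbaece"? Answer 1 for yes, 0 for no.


Check if "dbd" is a subsequence of "dbaece"
Greedy scan:
  Position 0 ('d'): matches sub[0] = 'd'
  Position 1 ('b'): matches sub[1] = 'b'
  Position 2 ('a'): no match needed
  Position 3 ('e'): no match needed
  Position 4 ('c'): no match needed
  Position 5 ('e'): no match needed
Only matched 2/3 characters => not a subsequence

0


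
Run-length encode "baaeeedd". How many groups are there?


Input: baaeeedd
Scanning for consecutive runs:
  Group 1: 'b' x 1 (positions 0-0)
  Group 2: 'a' x 2 (positions 1-2)
  Group 3: 'e' x 3 (positions 3-5)
  Group 4: 'd' x 2 (positions 6-7)
Total groups: 4

4


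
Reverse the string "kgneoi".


Input: kgneoi
Reading characters right to left:
  Position 5: 'i'
  Position 4: 'o'
  Position 3: 'e'
  Position 2: 'n'
  Position 1: 'g'
  Position 0: 'k'
Reversed: ioengk

ioengk


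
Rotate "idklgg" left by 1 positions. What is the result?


Input: "idklgg", rotate left by 1
First 1 characters: "i"
Remaining characters: "dklgg"
Concatenate remaining + first: "dklgg" + "i" = "dklggi"

dklggi


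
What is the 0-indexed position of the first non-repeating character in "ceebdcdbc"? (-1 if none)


Input: ceebdcdbc
Character frequencies:
  'b': 2
  'c': 3
  'd': 2
  'e': 2
Scanning left to right for freq == 1:
  Position 0 ('c'): freq=3, skip
  Position 1 ('e'): freq=2, skip
  Position 2 ('e'): freq=2, skip
  Position 3 ('b'): freq=2, skip
  Position 4 ('d'): freq=2, skip
  Position 5 ('c'): freq=3, skip
  Position 6 ('d'): freq=2, skip
  Position 7 ('b'): freq=2, skip
  Position 8 ('c'): freq=3, skip
  No unique character found => answer = -1

-1


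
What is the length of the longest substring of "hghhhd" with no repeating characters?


Input: "hghhhd"
Sliding window (track last position of each char):
  Position 0 ('h'): window [0,0] length 1 -- new best
  Position 1 ('g'): window [0,1] length 2 -- new best
  Position 2 ('h'): repeat (last at 0), move window start to 1
  Position 2 ('h'): window [1,2] length 2
  Position 3 ('h'): repeat (last at 2), move window start to 3
  Position 3 ('h'): window [3,3] length 1
  Position 4 ('h'): repeat (last at 3), move window start to 4
  Position 4 ('h'): window [4,4] length 1
  Position 5 ('d'): window [4,5] length 2
Longest substring with no repeats: "hg" with length 2

2


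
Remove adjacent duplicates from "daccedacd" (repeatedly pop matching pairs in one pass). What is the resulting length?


Input: daccedacd
Stack-based adjacent duplicate removal:
  Read 'd': push. Stack: d
  Read 'a': push. Stack: da
  Read 'c': push. Stack: dac
  Read 'c': matches stack top 'c' => pop. Stack: da
  Read 'e': push. Stack: dae
  Read 'd': push. Stack: daed
  Read 'a': push. Stack: daeda
  Read 'c': push. Stack: daedac
  Read 'd': push. Stack: daedacd
Final stack: "daedacd" (length 7)

7


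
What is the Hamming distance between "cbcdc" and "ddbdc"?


Comparing "cbcdc" and "ddbdc" position by position:
  Position 0: 'c' vs 'd' => differ
  Position 1: 'b' vs 'd' => differ
  Position 2: 'c' vs 'b' => differ
  Position 3: 'd' vs 'd' => same
  Position 4: 'c' vs 'c' => same
Total differences (Hamming distance): 3

3
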